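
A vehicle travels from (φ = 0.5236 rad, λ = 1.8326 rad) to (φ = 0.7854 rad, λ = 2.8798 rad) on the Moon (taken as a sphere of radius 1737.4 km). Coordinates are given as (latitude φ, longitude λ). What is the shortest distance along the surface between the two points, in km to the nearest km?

In radians: φ₁ = 0.5236, φ₂ = 0.7854, Δλ = 60.000° = 1.0472 rad.
cos c = sin φ₁ sin φ₂ + cos φ₁ cos φ₂ cos Δλ = (0.5000)(0.7071) + (0.8660)(0.7071)(0.5000) = 0.65974,
so c = arccos(0.65974) = 0.85033 rad.
Distance = R·c = 1737.4 × 0.8503 ≈ 1477 km.

1477 km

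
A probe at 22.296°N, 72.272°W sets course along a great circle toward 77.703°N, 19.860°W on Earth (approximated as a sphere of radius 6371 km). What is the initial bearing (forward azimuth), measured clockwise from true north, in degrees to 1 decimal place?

11.2°

With φ₁ = 0.3891, φ₂ = 1.3562, Δλ = 0.9148 rad, the forward-azimuth formula gives
θ = atan2( sin Δλ cos φ₂ , cos φ₁ sin φ₂ − sin φ₁ cos φ₂ cos Δλ ) = atan2(0.1688, 0.8547) = 11.17°.
So the initial bearing is 11.2°.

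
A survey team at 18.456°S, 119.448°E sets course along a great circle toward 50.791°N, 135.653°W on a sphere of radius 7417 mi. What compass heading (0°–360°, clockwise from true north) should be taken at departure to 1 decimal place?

41.8°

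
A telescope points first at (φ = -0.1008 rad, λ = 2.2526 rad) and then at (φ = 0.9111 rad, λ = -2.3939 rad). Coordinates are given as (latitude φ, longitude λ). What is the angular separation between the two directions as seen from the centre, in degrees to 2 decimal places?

Let φ₁ = -0.1008 rad, φ₂ = 0.9111 rad, and Δλ = 1.6367 rad.
Haversine: a = sin²(Δφ/2) + cos φ₁ cos φ₂ sin²(Δλ/2) = 0.2349 + (0.9949)(0.6129)(0.5329) = 0.55983.
Central angle c = 2·arcsin(√a) = 1.69075 rad.
So the angular separation is 96.87°.

96.87°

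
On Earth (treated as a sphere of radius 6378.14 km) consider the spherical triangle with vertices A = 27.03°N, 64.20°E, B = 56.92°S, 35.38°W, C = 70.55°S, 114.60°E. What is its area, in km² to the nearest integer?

Side lengths (central angles): a = 0.8857, b = 1.8126, c = 2.0507 rad; semiperimeter s = 2.3745.
By l'Huilier's theorem, tan(E/4) = √[tan(s/2) tan((s−a)/2) tan((s−b)/2) tan((s−c)/2)], giving spherical excess E = 1.2679 rad.
Area = E·R² = 1.2679 × (6378.14)² ≈ 51579177 km².

51579177 km²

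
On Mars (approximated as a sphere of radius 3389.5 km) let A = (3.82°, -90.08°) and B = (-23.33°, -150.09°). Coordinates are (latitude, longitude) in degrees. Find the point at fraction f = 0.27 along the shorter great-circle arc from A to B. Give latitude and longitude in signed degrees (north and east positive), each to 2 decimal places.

-4.43°, -105.41°

The central angle between A and B is δ = 1.1246 rad.
With f = 0.27, the slerp weights are sin((1−f)δ)/sin δ = 0.8112 and sin(fδ)/sin δ = 0.3314.
Weighted sum of the unit vectors: (0.8112)·(-0.0014,-0.9978,0.0666) + (0.3314)·(-0.7959,-0.4579,-0.3960) = (-0.2649, -0.9612, -0.0772).
Converting back: φ = atan2(z, √(x²+y²)) = -4.43°, λ = atan2(y, x) = -105.41°.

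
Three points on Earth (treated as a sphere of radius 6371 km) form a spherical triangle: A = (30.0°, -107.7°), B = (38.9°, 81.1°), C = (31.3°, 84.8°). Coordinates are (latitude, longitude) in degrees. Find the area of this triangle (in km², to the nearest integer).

4724461 km²

Side lengths (central angles): a = 0.1427, b = 2.0518, c = 1.9306 rad; semiperimeter s = 2.0626.
By l'Huilier's theorem, tan(E/4) = √[tan(s/2) tan((s−a)/2) tan((s−b)/2) tan((s−c)/2)], giving spherical excess E = 0.1164 rad.
Area = E·R² = 0.1164 × (6371)² ≈ 4724461 km².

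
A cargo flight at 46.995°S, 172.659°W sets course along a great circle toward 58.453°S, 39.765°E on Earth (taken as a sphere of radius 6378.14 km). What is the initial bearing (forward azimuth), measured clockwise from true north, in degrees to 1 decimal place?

197.2°

With φ₁ = -0.8202, φ₂ = -1.0202, Δλ = -2.5757 rad, the forward-azimuth formula gives
θ = atan2( sin Δλ cos φ₂ , cos φ₁ sin φ₂ − sin φ₁ cos φ₂ cos Δλ ) = atan2(-0.2805, -0.9042) = -162.76°.
Adding 360° brings this into [0°, 360°): 197.2°.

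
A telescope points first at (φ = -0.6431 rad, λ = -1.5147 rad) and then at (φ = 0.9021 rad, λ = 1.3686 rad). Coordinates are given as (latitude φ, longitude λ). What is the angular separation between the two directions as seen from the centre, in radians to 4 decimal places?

2.8246 rad

Let φ₁ = -0.6431 rad, φ₂ = 0.9021 rad, and Δλ = 2.8833 rad.
Haversine: a = sin²(Δφ/2) + cos φ₁ cos φ₂ sin²(Δλ/2) = 0.4872 + (0.8002)(0.6200)(0.9834) = 0.97509.
Central angle c = 2·arcsin(√a) = 2.82464 rad.
So the angular separation is 2.8246 rad.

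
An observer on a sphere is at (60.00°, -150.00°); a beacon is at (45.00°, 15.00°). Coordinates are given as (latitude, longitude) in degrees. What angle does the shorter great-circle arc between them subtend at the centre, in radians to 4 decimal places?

Let φ₁ = 1.0472 rad, φ₂ = 0.7854 rad, and Δλ = 2.8798 rad.
Haversine: a = sin²(Δφ/2) + cos φ₁ cos φ₂ sin²(Δλ/2) = 0.0170 + (0.5000)(0.7071)(0.9830) = 0.36457.
Central angle c = 2·arcsin(√a) = 1.29650 rad.
So the angular separation is 1.2965 rad.

1.2965 rad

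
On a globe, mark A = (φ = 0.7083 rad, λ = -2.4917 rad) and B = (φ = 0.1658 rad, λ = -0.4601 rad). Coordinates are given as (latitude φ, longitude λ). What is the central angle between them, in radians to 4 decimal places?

1.7985 rad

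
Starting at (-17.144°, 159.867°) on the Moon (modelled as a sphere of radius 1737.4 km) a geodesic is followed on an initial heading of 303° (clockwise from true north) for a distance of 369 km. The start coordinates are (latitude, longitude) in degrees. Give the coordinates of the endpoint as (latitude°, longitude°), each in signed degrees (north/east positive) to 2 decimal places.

-10.28°, 149.52°

Angular distance δ = d/R = 369/1737.4 = 0.21239 rad; initial bearing θ = 5.2883 rad.
sin φ₂ = sin φ₁ cos δ + cos φ₁ sin δ cos θ = (-0.2948)(0.9775) + (0.9556)(0.2108)(0.5446) = -0.1784, so φ₂ = -10.28°.
Δλ = atan2(sin θ sin δ cos φ₁, cos δ − sin φ₁ sin φ₂) = atan2(-0.1689, 0.9249) = -10.351°.
λ₂ = 159.867° − 10.351° = 149.52°.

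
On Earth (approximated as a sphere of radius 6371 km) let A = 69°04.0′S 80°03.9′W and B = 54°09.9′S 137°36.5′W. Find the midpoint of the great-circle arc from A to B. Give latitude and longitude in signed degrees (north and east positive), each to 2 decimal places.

-64.46°, -116.41°

The central angle between A and B is δ = 0.5167 rad.
With f = 0.5, the slerp weights are sin((1−f)δ)/sin δ = 0.5172 and sin(fδ)/sin δ = 0.5172.
Weighted sum of the unit vectors: (0.5172)·(0.0616,-0.3519,-0.9340) + (0.5172)·(-0.4324,-0.3947,-0.8107) = (-0.1917, -0.3861, -0.9023).
Converting back: φ = atan2(z, √(x²+y²)) = -64.46°, λ = atan2(y, x) = -116.41°.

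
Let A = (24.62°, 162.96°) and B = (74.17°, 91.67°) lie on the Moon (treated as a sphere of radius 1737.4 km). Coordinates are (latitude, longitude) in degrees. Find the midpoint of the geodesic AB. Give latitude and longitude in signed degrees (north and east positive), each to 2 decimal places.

53.25°, 148.43°

The central angle between A and B is δ = 1.0697 rad.
With f = 0.5, the slerp weights are sin((1−f)δ)/sin δ = 0.5812 and sin(fδ)/sin δ = 0.5812.
Weighted sum of the unit vectors: (0.5812)·(-0.8692,0.2664,0.4166) + (0.5812)·(-0.0079,0.2727,0.9621) = (-0.5098, 0.3133, 0.8012).
Converting back: φ = atan2(z, √(x²+y²)) = 53.25°, λ = atan2(y, x) = 148.43°.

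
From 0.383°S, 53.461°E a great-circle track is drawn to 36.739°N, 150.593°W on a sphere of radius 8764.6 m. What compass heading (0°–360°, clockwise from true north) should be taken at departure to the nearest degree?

29°

With φ₁ = -0.0067, φ₂ = 0.6412, Δλ = 2.7218 rad, the forward-azimuth formula gives
θ = atan2( sin Δλ cos φ₂ , cos φ₁ sin φ₂ − sin φ₁ cos φ₂ cos Δλ ) = atan2(0.3266, 0.5933) = 28.84°.
So the initial bearing is 29°.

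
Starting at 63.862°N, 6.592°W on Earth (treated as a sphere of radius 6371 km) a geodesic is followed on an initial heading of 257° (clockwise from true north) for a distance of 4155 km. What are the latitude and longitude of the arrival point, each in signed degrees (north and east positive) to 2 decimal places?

Angular distance δ = d/R = 4155/6371 = 0.65217 rad; initial bearing θ = 4.4855 rad.
sin φ₂ = sin φ₁ cos δ + cos φ₁ sin δ cos θ = (0.8977)(0.7948) + (0.4405)(0.6069)(-0.2250) = 0.6533, so φ₂ = 40.79°.
Δλ = atan2(sin θ sin δ cos φ₁, cos δ − sin φ₁ sin φ₂) = atan2(-0.2605, 0.2082) = -51.364°.
λ₂ = -6.592° − 51.364° = -57.96°.

40.79°, -57.96°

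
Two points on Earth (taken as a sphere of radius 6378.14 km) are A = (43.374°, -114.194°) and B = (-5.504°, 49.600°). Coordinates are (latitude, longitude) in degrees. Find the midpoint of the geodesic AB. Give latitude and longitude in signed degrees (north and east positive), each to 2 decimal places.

Central angle δ = 2.4351 rad. Interpolating on the sphere with fraction f = 0.5:
P = [sin((1−f)δ)·A + sin(fδ)·B] / sin δ = 1.4454·A + 1.4454·B in Cartesian coordinates,
giving P = (0.5019, 0.1373, 0.8540), i.e. latitude 58.65°, longitude 15.30°.

58.65°, 15.30°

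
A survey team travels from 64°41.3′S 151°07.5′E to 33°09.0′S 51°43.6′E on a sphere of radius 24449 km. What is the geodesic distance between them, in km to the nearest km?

Let φ₁ = -1.1290 rad, φ₂ = -0.5786 rad, and Δλ = -1.7348 rad.
Haversine: a = sin²(Δφ/2) + cos φ₁ cos φ₂ sin²(Δλ/2) = 0.0739 + (0.4275)(0.8372)(0.5816) = 0.28206.
Central angle c = 2·arcsin(√a) = 1.11978 rad.
Distance = R·c = 24449 × 1.1198 ≈ 27377 km.

27377 km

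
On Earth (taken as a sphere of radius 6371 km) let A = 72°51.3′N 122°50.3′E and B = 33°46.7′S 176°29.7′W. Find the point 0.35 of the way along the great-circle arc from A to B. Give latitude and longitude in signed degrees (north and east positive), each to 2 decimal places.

The central angle between A and B is δ = 1.9946 rad.
With f = 0.35, the slerp weights are sin((1−f)δ)/sin δ = 1.0560 and sin(fδ)/sin δ = 0.7052.
Weighted sum of the unit vectors: (1.0560)·(-0.1599,0.2477,0.9556) + (0.7052)·(-0.8296,-0.0508,-0.5560) = (-0.7538, 0.2257, 0.6171).
Converting back: φ = atan2(z, √(x²+y²)) = 38.10°, λ = atan2(y, x) = 163.33°.

38.10°, 163.33°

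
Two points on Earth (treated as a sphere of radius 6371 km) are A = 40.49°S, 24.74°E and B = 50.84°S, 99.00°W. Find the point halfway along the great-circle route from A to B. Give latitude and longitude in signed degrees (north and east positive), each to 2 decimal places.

-64.94°, -27.29°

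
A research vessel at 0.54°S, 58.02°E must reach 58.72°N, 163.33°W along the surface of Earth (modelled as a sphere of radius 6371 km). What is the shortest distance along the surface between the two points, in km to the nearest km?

12614 km

Let φ₁ = -0.0094 rad, φ₂ = 1.0249 rad, and Δλ = 2.4199 rad.
cos c = sin φ₁ sin φ₂ + cos φ₁ cos φ₂ cos Δλ = (-0.0094)(0.8546) + (1.0000)(0.5192)(-0.7507) = -0.39781,
so c = arccos(-0.39781) = 1.97993 rad.
Distance = R·c = 6371 × 1.9799 ≈ 12614 km.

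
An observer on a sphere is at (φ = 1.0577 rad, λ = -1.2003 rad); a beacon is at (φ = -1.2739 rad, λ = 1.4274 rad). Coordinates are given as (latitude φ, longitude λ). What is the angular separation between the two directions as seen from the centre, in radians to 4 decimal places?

In radians: φ₁ = 1.0577, φ₂ = -1.2739, Δλ = 150.556° = 2.6277 rad.
Haversine: a = sin²(Δφ/2) + cos φ₁ cos φ₂ sin²(Δλ/2) = 0.8448 + (0.4909)(0.2926)(0.9354) = 0.97909.
Central angle c = 2·arcsin(√a) = 2.85134 rad.
So the angular separation is 2.8513 rad.

2.8513 rad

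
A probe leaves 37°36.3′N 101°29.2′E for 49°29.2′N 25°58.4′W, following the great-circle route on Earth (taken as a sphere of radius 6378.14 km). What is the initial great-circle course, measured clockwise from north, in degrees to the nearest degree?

329°

Δλ = -127.460° = -2.2246 rad.
y = sin Δλ · cos φ₂ = (-0.7938)(0.6496) = -0.5157
x = cos φ₁ sin φ₂ − sin φ₁ cos φ₂ cos Δλ = (0.7922)(0.7603) − (0.6102)(0.6496)(-0.6082) = 0.8434
θ = atan2(y, x) = -31.44°; adding 360° gives 329°.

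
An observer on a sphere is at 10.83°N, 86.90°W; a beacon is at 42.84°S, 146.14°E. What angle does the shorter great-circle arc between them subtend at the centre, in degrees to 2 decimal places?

In radians: φ₁ = 0.1890, φ₂ = -0.7477, Δλ = -126.960° = -2.2159 rad.
cos c = sin φ₁ sin φ₂ + cos φ₁ cos φ₂ cos Δλ = (0.1879)(-0.6800) + (0.9822)(0.7333)(-0.6013) = -0.56078,
so c = arccos(-0.56078) = 2.16613 rad.
So the angular separation is 124.11°.

124.11°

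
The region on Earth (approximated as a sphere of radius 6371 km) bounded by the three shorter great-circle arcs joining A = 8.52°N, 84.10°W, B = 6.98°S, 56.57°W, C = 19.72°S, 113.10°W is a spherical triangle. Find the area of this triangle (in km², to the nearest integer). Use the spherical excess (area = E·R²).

8245975 km²

Side lengths (central angles): a = 0.9809, b = 0.7009, c = 0.5501 rad; semiperimeter s = 1.1159.
By l'Huilier's theorem, tan(E/4) = √[tan(s/2) tan((s−a)/2) tan((s−b)/2) tan((s−c)/2)], giving spherical excess E = 0.2032 rad.
Area = E·R² = 0.2032 × (6371)² ≈ 8245975 km².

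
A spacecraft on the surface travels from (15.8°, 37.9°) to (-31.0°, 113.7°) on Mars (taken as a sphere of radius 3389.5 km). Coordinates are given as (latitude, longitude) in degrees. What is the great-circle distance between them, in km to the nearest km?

5114 km

With latitudes φ₁ = 15.800°, φ₂ = -31.000° and longitude difference Δλ = 75.800°:
cos c = sin φ₁ sin φ₂ + cos φ₁ cos φ₂ cos Δλ = (0.2723)(-0.5150) + (0.9622)(0.8572)(0.2453) = 0.06209,
so c = arccos(0.06209) = 1.50867 rad.
Distance = R·c = 3389.5 × 1.5087 ≈ 5114 km.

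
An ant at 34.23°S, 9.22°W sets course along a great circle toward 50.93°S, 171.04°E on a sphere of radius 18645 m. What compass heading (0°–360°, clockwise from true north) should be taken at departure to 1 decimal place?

Δλ = -179.740° = -3.1371 rad.
y = sin Δλ · cos φ₂ = (-0.0045)(0.6303) = -0.0029
x = cos φ₁ sin φ₂ − sin φ₁ cos φ₂ cos Δλ = (0.8268)(-0.7764) − (-0.5625)(0.6303)(-1.0000) = -0.9964
θ = atan2(y, x) = -179.84°; adding 360° gives 180.2°.

180.2°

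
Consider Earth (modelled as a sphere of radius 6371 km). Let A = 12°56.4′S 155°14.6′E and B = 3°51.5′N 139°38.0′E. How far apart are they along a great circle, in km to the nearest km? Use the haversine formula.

2542 km

In radians: φ₁ = -0.2258, φ₂ = 0.0673, Δλ = -15.610° = -0.2724 rad.
Haversine: a = sin²(Δφ/2) + cos φ₁ cos φ₂ sin²(Δλ/2) = 0.0213 + (0.9746)(0.9977)(0.0184) = 0.03927.
Central angle c = 2·arcsin(√a) = 0.39897 rad.
Distance = R·c = 6371 × 0.3990 ≈ 2542 km.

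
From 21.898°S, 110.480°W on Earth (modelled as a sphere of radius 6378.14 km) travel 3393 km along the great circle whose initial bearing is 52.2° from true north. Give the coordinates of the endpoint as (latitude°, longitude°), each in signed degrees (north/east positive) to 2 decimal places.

-1.89°, -86.84°

Angular distance δ = d/R = 3393/6378.14 = 0.53197 rad; initial bearing θ = 0.9111 rad.
sin φ₂ = sin φ₁ cos δ + cos φ₁ sin δ cos θ = (-0.3730)(0.8618) + (0.9278)(0.5072)(0.6129) = -0.0330, so φ₂ = -1.89°.
Δλ = atan2(sin θ sin δ cos φ₁, cos δ − sin φ₁ sin φ₂) = atan2(0.3719, 0.8495) = 23.641°.
λ₂ = -110.480° + 23.641° = -86.84°.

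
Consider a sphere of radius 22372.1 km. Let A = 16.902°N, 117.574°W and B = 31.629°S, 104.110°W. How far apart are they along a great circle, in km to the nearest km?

19610 km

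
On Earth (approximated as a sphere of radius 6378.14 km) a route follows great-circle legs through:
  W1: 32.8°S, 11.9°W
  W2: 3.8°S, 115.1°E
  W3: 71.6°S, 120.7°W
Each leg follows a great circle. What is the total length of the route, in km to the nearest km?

Leg W1→W2: central angle 2.0588 rad, distance 13131.2 km.
Leg W2→W3: central angle 1.6852 rad, distance 10748.4 km.
Total: 13131.2 + 10748.4 ≈ 23880 km.

23880 km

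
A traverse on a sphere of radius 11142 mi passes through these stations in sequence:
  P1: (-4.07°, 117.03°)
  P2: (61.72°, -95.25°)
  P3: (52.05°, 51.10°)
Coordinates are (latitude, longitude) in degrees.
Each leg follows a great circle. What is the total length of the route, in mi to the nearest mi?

Leg P1→P2: central angle 2.0511 rad, distance 22853.4 mi.
Leg P2→P3: central angle 1.1019 rad, distance 12277.6 mi.
Total: 22853.4 + 12277.6 ≈ 35131 mi.

35131 mi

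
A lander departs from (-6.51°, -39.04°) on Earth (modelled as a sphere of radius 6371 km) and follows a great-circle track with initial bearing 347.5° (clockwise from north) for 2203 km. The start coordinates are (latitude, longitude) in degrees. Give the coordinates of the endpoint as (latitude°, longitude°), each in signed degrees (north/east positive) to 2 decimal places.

12.83°, -43.35°

Angular distance δ = d/R = 2203/6371 = 0.34579 rad; initial bearing θ = 6.0650 rad.
sin φ₂ = sin φ₁ cos δ + cos φ₁ sin δ cos θ = (-0.1134)(0.9408) + (0.9936)(0.3389)(0.9763) = 0.2221, so φ₂ = 12.83°.
Δλ = atan2(sin θ sin δ cos φ₁, cos δ − sin φ₁ sin φ₂) = atan2(-0.0729, 0.9660) = -4.315°.
λ₂ = -39.040° − 4.315° = -43.35°.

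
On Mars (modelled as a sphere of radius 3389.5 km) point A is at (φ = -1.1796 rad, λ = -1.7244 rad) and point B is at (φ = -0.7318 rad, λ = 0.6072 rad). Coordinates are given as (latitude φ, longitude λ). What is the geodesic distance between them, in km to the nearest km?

With latitudes φ₁ = -67.586°, φ₂ = -41.929° and longitude difference Δλ = 133.591°:
cos c = sin φ₁ sin φ₂ + cos φ₁ cos φ₂ cos Δλ = (-0.9245)(-0.6682) + (0.3813)(0.7440)(-0.6895) = 0.42214,
so c = arccos(0.42214) = 1.13500 rad.
Distance = R·c = 3389.5 × 1.1350 ≈ 3847 km.

3847 km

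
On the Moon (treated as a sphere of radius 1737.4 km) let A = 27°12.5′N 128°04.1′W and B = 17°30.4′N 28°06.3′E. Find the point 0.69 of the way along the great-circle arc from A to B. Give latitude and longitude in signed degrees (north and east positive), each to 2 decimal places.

The central angle between A and B is δ = 2.2631 rad.
With f = 0.69, the slerp weights are sin((1−f)δ)/sin δ = 0.8385 and sin(fδ)/sin δ = 1.2990.
Weighted sum of the unit vectors: (0.8385)·(-0.5484,-0.7002,0.4572) + (1.2990)·(0.8412,0.4493,0.3008) = (0.6330, -0.0034, 0.7741).
Converting back: φ = atan2(z, √(x²+y²)) = 50.73°, λ = atan2(y, x) = -0.31°.

50.73°, -0.31°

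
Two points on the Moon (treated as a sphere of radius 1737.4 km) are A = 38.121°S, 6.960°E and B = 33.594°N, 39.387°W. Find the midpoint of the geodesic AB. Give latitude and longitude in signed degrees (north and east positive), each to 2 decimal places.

-2.46°, -16.91°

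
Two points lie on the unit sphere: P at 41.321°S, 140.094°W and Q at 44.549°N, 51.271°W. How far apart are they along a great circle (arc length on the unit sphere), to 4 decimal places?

In radians: φ₁ = -0.7212, φ₂ = 0.7775, Δλ = 88.823° = 1.5503 rad.
Haversine: a = sin²(Δφ/2) + cos φ₁ cos φ₂ sin²(Δλ/2) = 0.4640 + (0.7510)(0.7127)(0.4897) = 0.72610.
Central angle c = 2·arcsin(√a) = 2.04003 rad.
On the unit sphere the arc length equals the central angle: 2.0400.

2.0400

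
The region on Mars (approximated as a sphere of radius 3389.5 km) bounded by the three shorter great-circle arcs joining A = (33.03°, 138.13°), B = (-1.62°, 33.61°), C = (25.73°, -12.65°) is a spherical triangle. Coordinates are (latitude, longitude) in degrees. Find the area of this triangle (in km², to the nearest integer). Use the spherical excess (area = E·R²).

14717762 km²

Side lengths (central angles): a = 0.9143, b = 2.0070, c = 1.7983 rad; semiperimeter s = 2.3598.
By l'Huilier's theorem, tan(E/4) = √[tan(s/2) tan((s−a)/2) tan((s−b)/2) tan((s−c)/2)], giving spherical excess E = 1.2811 rad.
Area = E·R² = 1.2811 × (3389.5)² ≈ 14717762 km².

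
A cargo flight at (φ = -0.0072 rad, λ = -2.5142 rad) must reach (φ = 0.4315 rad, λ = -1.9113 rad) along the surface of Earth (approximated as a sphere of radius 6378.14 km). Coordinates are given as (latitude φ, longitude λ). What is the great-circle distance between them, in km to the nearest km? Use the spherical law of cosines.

Let φ₁ = -0.0072 rad, φ₂ = 0.4315 rad, and Δλ = 0.6029 rad.
cos c = sin φ₁ sin φ₂ + cos φ₁ cos φ₂ cos Δλ = (-0.0072)(0.4182) + (1.0000)(0.9083)(0.8237) = 0.74516,
so c = arccos(0.74516) = 0.73002 rad.
Distance = R·c = 6378.14 × 0.7300 ≈ 4656 km.

4656 km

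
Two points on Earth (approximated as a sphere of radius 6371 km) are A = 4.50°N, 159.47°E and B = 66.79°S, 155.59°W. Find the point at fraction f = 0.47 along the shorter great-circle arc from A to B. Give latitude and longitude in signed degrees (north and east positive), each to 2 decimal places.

-30.56°, 170.86°

The central angle between A and B is δ = 1.3633 rad.
With f = 0.47, the slerp weights are sin((1−f)δ)/sin δ = 0.6758 and sin(fδ)/sin δ = 0.6109.
Weighted sum of the unit vectors: (0.6758)·(-0.9336,0.3496,0.0785) + (0.6109)·(-0.3589,-0.1629,-0.9191) = (-0.8502, 0.1368, -0.5084).
Converting back: φ = atan2(z, √(x²+y²)) = -30.56°, λ = atan2(y, x) = 170.86°.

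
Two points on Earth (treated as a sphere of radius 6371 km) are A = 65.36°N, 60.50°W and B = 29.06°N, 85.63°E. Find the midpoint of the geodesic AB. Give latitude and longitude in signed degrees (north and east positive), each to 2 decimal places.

Central angle δ = 1.4314 rad. Interpolating on the sphere with fraction f = 0.5:
P = [sin((1−f)δ)·A + sin(fδ)·B] / sin δ = 0.6626·A + 0.6626·B in Cartesian coordinates,
giving P = (0.1802, 0.3371, 0.9241), i.e. latitude 67.53°, longitude 61.88°.

67.53°, 61.88°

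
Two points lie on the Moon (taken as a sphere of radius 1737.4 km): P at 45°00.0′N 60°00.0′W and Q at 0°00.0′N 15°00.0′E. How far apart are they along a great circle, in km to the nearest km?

With latitudes φ₁ = 45.000°, φ₂ = 0.000° and longitude difference Δλ = 75.000°:
cos c = sin φ₁ sin φ₂ + cos φ₁ cos φ₂ cos Δλ = (0.7071)(0.0000) + (0.7071)(1.0000)(0.2588) = 0.18301,
so c = arccos(0.18301) = 1.38675 rad.
Distance = R·c = 1737.4 × 1.3867 ≈ 2409 km.

2409 km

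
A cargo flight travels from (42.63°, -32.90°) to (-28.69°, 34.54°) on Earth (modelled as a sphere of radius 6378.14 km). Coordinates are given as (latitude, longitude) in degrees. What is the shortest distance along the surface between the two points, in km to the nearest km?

In radians: φ₁ = 0.7440, φ₂ = -0.5007, Δλ = 67.440° = 1.1771 rad.
cos c = sin φ₁ sin φ₂ + cos φ₁ cos φ₂ cos Δλ = (0.6773)(-0.4801) + (0.7357)(0.8772)(0.3837) = -0.07752,
so c = arccos(-0.07752) = 1.64839 rad.
Distance = R·c = 6378.14 × 1.6484 ≈ 10514 km.

10514 km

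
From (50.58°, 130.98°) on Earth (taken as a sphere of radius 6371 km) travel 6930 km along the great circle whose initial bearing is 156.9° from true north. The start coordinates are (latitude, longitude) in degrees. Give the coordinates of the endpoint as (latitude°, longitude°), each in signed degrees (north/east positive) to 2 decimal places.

-9.12°, 151.58°

Angular distance δ = d/R = 6930/6371 = 1.08774 rad; initial bearing θ = 2.7384 rad.
sin φ₂ = sin φ₁ cos δ + cos φ₁ sin δ cos θ = (0.7725)(0.4645) + (0.6350)(0.8856)(-0.9198) = -0.1584, so φ₂ = -9.12°.
Δλ = atan2(sin θ sin δ cos φ₁, cos δ − sin φ₁ sin φ₂) = atan2(0.2206, 0.5869) = 20.603°.
λ₂ = 130.980° + 20.603° = 151.58°.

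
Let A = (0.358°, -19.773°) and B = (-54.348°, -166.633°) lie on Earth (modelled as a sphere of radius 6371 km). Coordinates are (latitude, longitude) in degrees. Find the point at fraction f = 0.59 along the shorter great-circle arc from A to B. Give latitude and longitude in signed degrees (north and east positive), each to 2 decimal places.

The central angle between A and B is δ = 2.0865 rad.
With f = 0.59, the slerp weights are sin((1−f)δ)/sin δ = 0.8677 and sin(fδ)/sin δ = 1.0838.
Weighted sum of the unit vectors: (0.8677)·(0.9410,-0.3383,0.0062) + (1.0838)·(-0.5671,-0.1348,-0.8126) = (0.2020, -0.4396, -0.8752).
Converting back: φ = atan2(z, √(x²+y²)) = -61.07°, λ = atan2(y, x) = -65.32°.

-61.07°, -65.32°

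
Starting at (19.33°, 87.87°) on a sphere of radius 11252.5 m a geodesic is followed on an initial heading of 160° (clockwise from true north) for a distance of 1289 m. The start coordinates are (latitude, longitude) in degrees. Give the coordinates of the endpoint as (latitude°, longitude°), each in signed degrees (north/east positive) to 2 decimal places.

13.15°, 90.17°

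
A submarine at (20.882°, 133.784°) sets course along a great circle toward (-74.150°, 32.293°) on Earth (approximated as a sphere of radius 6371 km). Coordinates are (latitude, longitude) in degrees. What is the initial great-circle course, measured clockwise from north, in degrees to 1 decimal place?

196.9°

Δλ = -101.491° = -1.7714 rad.
y = sin Δλ · cos φ₂ = (-0.9800)(0.2731) = -0.2676
x = cos φ₁ sin φ₂ − sin φ₁ cos φ₂ cos Δλ = (0.9343)(-0.9620) − (0.3564)(0.2731)(-0.1992) = -0.8794
θ = atan2(y, x) = -163.07°; adding 360° gives 196.9°.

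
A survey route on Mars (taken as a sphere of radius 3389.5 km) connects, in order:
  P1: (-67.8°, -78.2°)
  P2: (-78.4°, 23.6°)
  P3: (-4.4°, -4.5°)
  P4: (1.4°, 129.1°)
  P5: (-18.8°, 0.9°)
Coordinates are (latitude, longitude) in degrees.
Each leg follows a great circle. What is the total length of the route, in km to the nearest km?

21433 km

Leg P1→P2: central angle 0.4703 rad, distance 1594.2 km.
Leg P2→P3: central angle 1.3160 rad, distance 4460.7 km.
Leg P3→P4: central angle 2.3313 rad, distance 7901.8 km.
Leg P4→P5: central angle 2.2057 rad, distance 7476.3 km.
Total: 1594.2 + 4460.7 + 7901.8 + 7476.3 ≈ 21433 km.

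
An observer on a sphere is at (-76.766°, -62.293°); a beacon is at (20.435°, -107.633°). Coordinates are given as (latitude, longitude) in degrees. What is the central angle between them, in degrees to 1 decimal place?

With latitudes φ₁ = -76.766°, φ₂ = 20.435° and longitude difference Δλ = -45.340°:
Haversine: a = sin²(Δφ/2) + cos φ₁ cos φ₂ sin²(Δλ/2) = 0.5627 + (0.2289)(0.9371)(0.1486) = 0.59454.
Central angle c = 2·arcsin(√a) = 1.76103 rad.
So the angular separation is 100.9°.

100.9°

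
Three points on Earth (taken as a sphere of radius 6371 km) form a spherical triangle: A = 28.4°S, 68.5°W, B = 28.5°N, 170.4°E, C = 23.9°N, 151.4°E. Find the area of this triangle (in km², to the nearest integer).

15868926 km²

Side lengths (central angles): a = 0.3078, b = 2.5144, c = 2.2475 rad; semiperimeter s = 2.5349.
By l'Huilier's theorem, tan(E/4) = √[tan(s/2) tan((s−a)/2) tan((s−b)/2) tan((s−c)/2)], giving spherical excess E = 0.3910 rad.
Area = E·R² = 0.3910 × (6371)² ≈ 15868926 km².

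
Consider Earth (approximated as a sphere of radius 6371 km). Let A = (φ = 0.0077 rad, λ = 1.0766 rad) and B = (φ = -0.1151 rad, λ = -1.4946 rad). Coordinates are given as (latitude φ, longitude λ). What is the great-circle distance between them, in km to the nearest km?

16326 km

In radians: φ₁ = 0.0077, φ₂ = -0.1151, Δλ = -147.319° = -2.5712 rad.
cos c = sin φ₁ sin φ₂ + cos φ₁ cos φ₂ cos Δλ = (0.0077)(-0.1148) + (1.0000)(0.9934)(-0.8417) = -0.83698,
so c = arccos(-0.83698) = 2.56254 rad.
Distance = R·c = 6371 × 2.5625 ≈ 16326 km.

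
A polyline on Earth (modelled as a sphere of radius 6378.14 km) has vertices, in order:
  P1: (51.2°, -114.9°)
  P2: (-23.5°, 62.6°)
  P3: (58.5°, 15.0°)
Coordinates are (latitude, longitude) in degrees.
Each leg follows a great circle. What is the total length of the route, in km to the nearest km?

27073 km

Leg P1→P2: central angle 2.6570 rad, distance 16946.5 km.
Leg P2→P3: central angle 1.5877 rad, distance 10126.5 km.
Total: 16946.5 + 10126.5 ≈ 27073 km.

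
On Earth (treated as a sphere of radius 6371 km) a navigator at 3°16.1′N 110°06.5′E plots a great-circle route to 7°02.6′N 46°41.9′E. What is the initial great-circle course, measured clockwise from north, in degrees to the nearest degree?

276°

Δλ = -63.410° = -1.1067 rad.
y = sin Δλ · cos φ₂ = (-0.8942)(0.9925) = -0.8875
x = cos φ₁ sin φ₂ − sin φ₁ cos φ₂ cos Δλ = (0.9984)(0.1226) − (0.0570)(0.9925)(0.4476) = 0.0971
θ = atan2(y, x) = -83.76°; adding 360° gives 276°.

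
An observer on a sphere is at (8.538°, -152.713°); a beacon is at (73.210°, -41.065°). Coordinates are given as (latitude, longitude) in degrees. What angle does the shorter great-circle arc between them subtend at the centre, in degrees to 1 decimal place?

87.9°

With latitudes φ₁ = 8.538°, φ₂ = 73.210° and longitude difference Δλ = 111.648°:
Haversine: a = sin²(Δφ/2) + cos φ₁ cos φ₂ sin²(Δλ/2) = 0.2861 + (0.9889)(0.2889)(0.6845) = 0.48162.
Central angle c = 2·arcsin(√a) = 1.53403 rad.
So the angular separation is 87.9°.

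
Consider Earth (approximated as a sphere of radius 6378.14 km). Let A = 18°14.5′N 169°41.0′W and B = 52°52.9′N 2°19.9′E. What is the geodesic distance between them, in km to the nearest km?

In radians: φ₁ = 0.3184, φ₂ = 0.9230, Δλ = 172.015° = 3.0022 rad.
Haversine: a = sin²(Δφ/2) + cos φ₁ cos φ₂ sin²(Δλ/2) = 0.0886 + (0.9497)(0.6035)(0.9952) = 0.65899.
Central angle c = 2·arcsin(√a) = 1.89439 rad.
Distance = R·c = 6378.14 × 1.8944 ≈ 12083 km.

12083 km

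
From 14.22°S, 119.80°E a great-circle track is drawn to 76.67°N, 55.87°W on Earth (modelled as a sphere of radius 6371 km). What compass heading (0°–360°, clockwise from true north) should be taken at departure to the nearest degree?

With φ₁ = -0.2482, φ₂ = 1.3381, Δλ = -3.0660 rad, the forward-azimuth formula gives
θ = atan2( sin Δλ cos φ₂ , cos φ₁ sin φ₂ − sin φ₁ cos φ₂ cos Δλ ) = atan2(-0.0174, 0.8868) = -1.12°.
Adding 360° brings this into [0°, 360°): 359°.

359°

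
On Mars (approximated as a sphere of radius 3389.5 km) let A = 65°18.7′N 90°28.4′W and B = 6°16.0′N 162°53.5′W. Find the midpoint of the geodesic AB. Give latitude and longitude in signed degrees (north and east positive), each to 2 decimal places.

40.57°, -143.32°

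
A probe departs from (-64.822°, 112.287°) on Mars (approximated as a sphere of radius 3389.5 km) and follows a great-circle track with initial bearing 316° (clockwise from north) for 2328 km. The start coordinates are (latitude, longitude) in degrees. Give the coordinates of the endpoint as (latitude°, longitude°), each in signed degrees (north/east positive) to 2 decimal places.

Angular distance δ = d/R = 2328/3389.5 = 0.68683 rad; initial bearing θ = 5.5152 rad.
sin φ₂ = sin φ₁ cos δ + cos φ₁ sin δ cos θ = (-0.9050)(0.7733) + (0.4254)(0.6341)(0.7193) = -0.5057, so φ₂ = -30.38°.
Δλ = atan2(sin θ sin δ cos φ₁, cos δ − sin φ₁ sin φ₂) = atan2(-0.1874, 0.3156) = -30.703°.
λ₂ = 112.287° − 30.703° = 81.58°.

-30.38°, 81.58°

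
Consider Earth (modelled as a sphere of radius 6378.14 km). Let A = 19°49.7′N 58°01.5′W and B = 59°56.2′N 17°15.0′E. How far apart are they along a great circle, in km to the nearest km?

7301 km

In radians: φ₁ = 0.3461, φ₂ = 1.0461, Δλ = 75.275° = 1.3138 rad.
cos c = sin φ₁ sin φ₂ + cos φ₁ cos φ₂ cos Δλ = (0.3392)(0.8655) + (0.9407)(0.5010)(0.2542) = 0.41335,
so c = arccos(0.41335) = 1.14466 rad.
Distance = R·c = 6378.14 × 1.1447 ≈ 7301 km.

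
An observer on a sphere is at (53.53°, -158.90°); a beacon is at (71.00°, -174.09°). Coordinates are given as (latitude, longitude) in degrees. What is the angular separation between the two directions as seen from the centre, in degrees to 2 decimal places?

18.72°

In radians: φ₁ = 0.9343, φ₂ = 1.2392, Δλ = -15.190° = -0.2651 rad.
cos c = sin φ₁ sin φ₂ + cos φ₁ cos φ₂ cos Δλ = (0.8042)(0.9455) + (0.5944)(0.3256)(0.9651) = 0.94711,
so c = arccos(0.94711) = 0.32668 rad.
So the angular separation is 18.72°.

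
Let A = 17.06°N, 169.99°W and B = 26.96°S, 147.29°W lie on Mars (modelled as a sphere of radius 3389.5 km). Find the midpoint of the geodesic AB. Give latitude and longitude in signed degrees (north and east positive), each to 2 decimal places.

Central angle δ = 0.8591 rad. Interpolating on the sphere with fraction f = 0.5:
P = [sin((1−f)δ)·A + sin(fδ)·B] / sin δ = 0.5500·A + 0.5500·B in Cartesian coordinates,
giving P = (-0.9302, -0.3563, -0.0880), i.e. latitude -5.05°, longitude -159.04°.

-5.05°, -159.04°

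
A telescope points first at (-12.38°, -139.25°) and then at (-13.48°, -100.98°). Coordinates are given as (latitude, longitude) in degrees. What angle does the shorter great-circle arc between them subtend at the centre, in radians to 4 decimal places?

0.6506 rad

Let φ₁ = -0.2161 rad, φ₂ = -0.2353 rad, and Δλ = 0.6679 rad.
cos c = sin φ₁ sin φ₂ + cos φ₁ cos φ₂ cos Δλ = (-0.2144)(-0.2331) + (0.9767)(0.9725)(0.7851) = 0.79570,
so c = arccos(0.79570) = 0.65064 rad.
So the angular separation is 0.6506 rad.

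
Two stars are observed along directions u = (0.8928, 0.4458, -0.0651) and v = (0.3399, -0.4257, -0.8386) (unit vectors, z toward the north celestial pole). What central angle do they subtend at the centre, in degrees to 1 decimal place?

80.3°

u·v = 0.1683; |u| = 1.0000, |v| = 1.0000.
cos θ = (u·v)/(|u||v|) = 0.1683, so θ = 80.3°.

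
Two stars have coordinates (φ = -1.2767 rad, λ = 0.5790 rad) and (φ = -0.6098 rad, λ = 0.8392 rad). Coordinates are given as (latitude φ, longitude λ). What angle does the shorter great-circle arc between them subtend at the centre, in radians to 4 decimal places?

0.6797 rad

In radians: φ₁ = -1.2767, φ₂ = -0.6098, Δλ = 14.908° = 0.2602 rad.
Haversine: a = sin²(Δφ/2) + cos φ₁ cos φ₂ sin²(Δλ/2) = 0.1071 + (0.2899)(0.8198)(0.0168) = 0.11113.
Central angle c = 2·arcsin(√a) = 0.67973 rad.
So the angular separation is 0.6797 rad.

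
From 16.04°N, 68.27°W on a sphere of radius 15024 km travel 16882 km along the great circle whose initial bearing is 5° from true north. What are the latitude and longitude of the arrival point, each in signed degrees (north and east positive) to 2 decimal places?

79.35°, -43.11°

Angular distance δ = d/R = 16882/15024 = 1.12367 rad; initial bearing θ = 0.0873 rad.
sin φ₂ = sin φ₁ cos δ + cos φ₁ sin δ cos θ = (0.2763)(0.4324) + (0.9611)(0.9017)(0.9962) = 0.9828, so φ₂ = 79.35°.
Δλ = atan2(sin θ sin δ cos φ₁, cos δ − sin φ₁ sin φ₂) = atan2(0.0755, 0.1608) = 25.155°.
λ₂ = -68.270° + 25.155° = -43.11°.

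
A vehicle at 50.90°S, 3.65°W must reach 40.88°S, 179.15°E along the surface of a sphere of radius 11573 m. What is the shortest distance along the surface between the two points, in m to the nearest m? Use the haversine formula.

17813 m

Let φ₁ = -0.8884 rad, φ₂ = -0.7135 rad, and Δλ = -3.0927 rad.
Haversine: a = sin²(Δφ/2) + cos φ₁ cos φ₂ sin²(Δλ/2) = 0.0076 + (0.6307)(0.7561)(0.9994) = 0.48418.
Central angle c = 2·arcsin(√a) = 1.53916 rad.
Distance = R·c = 11573 × 1.5392 ≈ 17813 m.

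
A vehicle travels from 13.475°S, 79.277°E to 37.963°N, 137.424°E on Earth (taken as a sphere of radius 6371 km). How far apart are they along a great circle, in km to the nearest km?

8323 km

In radians: φ₁ = -0.2352, φ₂ = 0.6626, Δλ = 58.147° = 1.0149 rad.
cos c = sin φ₁ sin φ₂ + cos φ₁ cos φ₂ cos Δλ = (-0.2330)(0.6152) + (0.9725)(0.7884)(0.5277) = 0.26128,
so c = arccos(0.26128) = 1.30645 rad.
Distance = R·c = 6371 × 1.3064 ≈ 8323 km.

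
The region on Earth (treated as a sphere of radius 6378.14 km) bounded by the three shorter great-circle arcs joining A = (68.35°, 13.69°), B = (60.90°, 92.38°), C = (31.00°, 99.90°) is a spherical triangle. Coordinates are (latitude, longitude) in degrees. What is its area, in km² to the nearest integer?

3404090 km²

Side lengths (central angles): a = 0.5290, b = 1.0477, c = 0.5599 rad; semiperimeter s = 1.0683.
By l'Huilier's theorem, tan(E/4) = √[tan(s/2) tan((s−a)/2) tan((s−b)/2) tan((s−c)/2)], giving spherical excess E = 0.0837 rad.
Area = E·R² = 0.0837 × (6378.14)² ≈ 3404090 km².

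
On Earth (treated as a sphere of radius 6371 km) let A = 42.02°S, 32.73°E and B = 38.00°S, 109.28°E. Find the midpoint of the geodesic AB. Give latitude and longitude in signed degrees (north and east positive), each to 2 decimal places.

Central angle δ = 0.9905 rad. Interpolating on the sphere with fraction f = 0.5:
P = [sin((1−f)δ)·A + sin(fδ)·B] / sin δ = 0.5683·A + 0.5683·B in Cartesian coordinates,
giving P = (0.2073, 0.6510, -0.7303), i.e. latitude -46.91°, longitude 72.34°.

-46.91°, 72.34°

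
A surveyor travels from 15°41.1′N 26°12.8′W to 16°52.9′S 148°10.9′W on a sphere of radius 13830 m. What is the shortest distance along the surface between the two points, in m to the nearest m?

In radians: φ₁ = 0.2738, φ₂ = -0.2946, Δλ = -121.968° = -2.1287 rad.
cos c = sin φ₁ sin φ₂ + cos φ₁ cos φ₂ cos Δλ = (0.2703)(-0.2904) + (0.9628)(0.9569)(-0.5295) = -0.56628,
so c = arccos(-0.56628) = 2.17278 rad.
Distance = R·c = 13830 × 2.1728 ≈ 30050 m.

30050 m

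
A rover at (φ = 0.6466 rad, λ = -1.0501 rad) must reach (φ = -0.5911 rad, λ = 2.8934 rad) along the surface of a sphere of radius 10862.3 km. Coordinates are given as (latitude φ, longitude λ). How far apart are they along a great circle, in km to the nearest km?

27073 km

Let φ₁ = 0.6466 rad, φ₂ = -0.5911 rad, and Δλ = -2.3397 rad.
cos c = sin φ₁ sin φ₂ + cos φ₁ cos φ₂ cos Δλ = (0.6025)(-0.5573) + (0.7981)(0.8303)(-0.6953) = -0.79656,
so c = arccos(-0.79656) = 2.49237 rad.
Distance = R·c = 10862.3 × 2.4924 ≈ 27073 km.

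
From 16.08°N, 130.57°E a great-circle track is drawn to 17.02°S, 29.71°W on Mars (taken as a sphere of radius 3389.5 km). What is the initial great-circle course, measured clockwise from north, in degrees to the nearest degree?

With φ₁ = 0.2806, φ₂ = -0.2971, Δλ = -2.7974 rad, the forward-azimuth formula gives
θ = atan2( sin Δλ cos φ₂ , cos φ₁ sin φ₂ − sin φ₁ cos φ₂ cos Δλ ) = atan2(-0.3226, -0.0319) = -95.65°.
Adding 360° brings this into [0°, 360°): 264°.

264°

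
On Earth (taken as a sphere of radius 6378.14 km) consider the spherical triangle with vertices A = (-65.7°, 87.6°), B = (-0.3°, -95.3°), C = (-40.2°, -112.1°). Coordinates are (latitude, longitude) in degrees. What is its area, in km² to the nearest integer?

Side lengths (central angles): a = 0.7458, b = 1.2741, c = 1.9891 rad; semiperimeter s = 2.0045.
By l'Huilier's theorem, tan(E/4) = √[tan(s/2) tan((s−a)/2) tan((s−b)/2) tan((s−c)/2)], giving spherical excess E = 0.2313 rad.
Area = E·R² = 0.2313 × (6378.14)² ≈ 9411470 km².

9411470 km²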